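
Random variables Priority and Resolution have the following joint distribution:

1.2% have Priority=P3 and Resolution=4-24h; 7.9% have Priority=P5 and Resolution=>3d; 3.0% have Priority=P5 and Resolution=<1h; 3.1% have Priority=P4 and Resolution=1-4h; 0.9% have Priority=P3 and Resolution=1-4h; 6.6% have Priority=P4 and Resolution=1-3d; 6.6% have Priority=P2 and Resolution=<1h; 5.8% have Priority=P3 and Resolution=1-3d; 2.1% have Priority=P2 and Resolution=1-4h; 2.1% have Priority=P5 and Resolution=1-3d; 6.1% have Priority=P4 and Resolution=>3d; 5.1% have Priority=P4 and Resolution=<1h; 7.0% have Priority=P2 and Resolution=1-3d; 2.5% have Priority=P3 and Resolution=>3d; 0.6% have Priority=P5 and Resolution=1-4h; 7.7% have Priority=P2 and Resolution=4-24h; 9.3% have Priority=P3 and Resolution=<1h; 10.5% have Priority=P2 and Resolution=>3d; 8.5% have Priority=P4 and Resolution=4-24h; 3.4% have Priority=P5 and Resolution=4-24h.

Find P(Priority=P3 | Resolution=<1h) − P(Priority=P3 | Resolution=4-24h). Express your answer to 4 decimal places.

0.3298

P(Resolution=<1h) = 0.066 + 0.093 + 0.051 + 0.030 = 0.240; P(Priority=P3 | Resolution=<1h) = 0.093/0.240 = 0.38750.
P(Resolution=4-24h) = 0.077 + 0.012 + 0.085 + 0.034 = 0.208; P(Priority=P3 | Resolution=4-24h) = 0.012/0.208 = 0.05769.
Difference = 0.3298.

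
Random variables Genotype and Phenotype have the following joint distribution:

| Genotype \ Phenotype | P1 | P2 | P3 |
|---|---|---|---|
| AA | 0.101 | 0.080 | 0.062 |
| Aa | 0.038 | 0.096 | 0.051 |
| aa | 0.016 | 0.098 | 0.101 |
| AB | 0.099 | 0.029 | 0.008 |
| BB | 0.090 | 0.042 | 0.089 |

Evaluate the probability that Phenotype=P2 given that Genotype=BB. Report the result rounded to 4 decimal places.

P(Genotype=BB) = 0.090 + 0.042 + 0.089 = 0.221.
P(Phenotype=P2 | Genotype=BB) = 0.042/0.221 = 0.1900.

0.1900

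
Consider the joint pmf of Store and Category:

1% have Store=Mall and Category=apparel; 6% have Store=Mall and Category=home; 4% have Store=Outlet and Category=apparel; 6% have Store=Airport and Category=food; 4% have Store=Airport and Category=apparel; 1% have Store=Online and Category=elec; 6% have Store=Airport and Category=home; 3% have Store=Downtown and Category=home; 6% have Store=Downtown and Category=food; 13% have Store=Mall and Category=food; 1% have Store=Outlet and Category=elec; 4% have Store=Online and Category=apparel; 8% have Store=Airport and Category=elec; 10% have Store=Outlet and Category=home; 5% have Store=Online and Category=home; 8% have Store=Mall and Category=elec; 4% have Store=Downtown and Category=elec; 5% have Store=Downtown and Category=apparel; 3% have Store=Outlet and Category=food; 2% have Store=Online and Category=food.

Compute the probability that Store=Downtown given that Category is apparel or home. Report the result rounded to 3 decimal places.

P(Category=apparel) = 0.05 + 0.01 + 0.04 + 0.04 + 0.04 = 0.18.
P(Category=home) = 0.03 + 0.06 + 0.06 + 0.10 + 0.05 = 0.30.
P(Category ∈ {apparel, home}) = 0.18 + 0.30 = 0.48; P(Store=Downtown, Category ∈ {apparel, home}) = 0.05 + 0.03 = 0.08.
P(Store=Downtown | Category ∈ {apparel, home}) = 0.08/0.48 = 0.167.

0.167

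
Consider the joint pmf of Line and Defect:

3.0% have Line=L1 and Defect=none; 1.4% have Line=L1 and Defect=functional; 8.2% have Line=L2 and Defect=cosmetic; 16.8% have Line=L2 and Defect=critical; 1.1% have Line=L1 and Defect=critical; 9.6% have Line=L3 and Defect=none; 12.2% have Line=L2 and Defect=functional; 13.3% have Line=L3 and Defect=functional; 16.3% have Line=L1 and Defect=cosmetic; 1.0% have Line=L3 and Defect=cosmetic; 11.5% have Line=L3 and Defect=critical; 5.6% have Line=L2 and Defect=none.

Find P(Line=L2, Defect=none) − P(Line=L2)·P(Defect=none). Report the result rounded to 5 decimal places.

P(Line=L2) = 0.056 + 0.082 + 0.122 + 0.168 = 0.428.
P(Defect=none) = 0.030 + 0.056 + 0.096 = 0.182.
P(Line=L2, Defect=none) − P(Line=L2)P(Defect=none) = 0.056 − 0.428×0.182 = -0.02190.

-0.02190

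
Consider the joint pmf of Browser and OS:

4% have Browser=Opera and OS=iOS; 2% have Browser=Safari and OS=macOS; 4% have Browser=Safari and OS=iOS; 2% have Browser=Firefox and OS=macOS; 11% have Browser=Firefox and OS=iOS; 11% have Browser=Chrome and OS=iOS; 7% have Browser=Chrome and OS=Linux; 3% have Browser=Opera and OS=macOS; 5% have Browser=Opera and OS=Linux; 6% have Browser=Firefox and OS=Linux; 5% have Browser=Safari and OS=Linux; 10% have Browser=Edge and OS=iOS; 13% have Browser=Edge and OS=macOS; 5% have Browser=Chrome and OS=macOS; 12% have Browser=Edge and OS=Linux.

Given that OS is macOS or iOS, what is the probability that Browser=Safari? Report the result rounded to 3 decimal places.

0.092

P(OS=macOS) = 0.05 + 0.02 + 0.02 + 0.13 + 0.03 = 0.25.
P(OS=iOS) = 0.11 + 0.11 + 0.04 + 0.10 + 0.04 = 0.40.
P(OS ∈ {macOS, iOS}) = 0.25 + 0.40 = 0.65; P(Browser=Safari, OS ∈ {macOS, iOS}) = 0.02 + 0.04 = 0.06.
P(Browser=Safari | OS ∈ {macOS, iOS}) = 0.06/0.65 = 0.092.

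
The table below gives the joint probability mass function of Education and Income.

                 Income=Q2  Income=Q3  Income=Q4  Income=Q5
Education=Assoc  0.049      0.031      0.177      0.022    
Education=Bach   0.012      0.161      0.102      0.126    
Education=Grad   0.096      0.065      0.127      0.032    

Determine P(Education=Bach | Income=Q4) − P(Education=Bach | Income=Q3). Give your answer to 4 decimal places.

-0.3752

P(Income=Q4) = 0.177 + 0.102 + 0.127 = 0.406; P(Education=Bach | Income=Q4) = 0.102/0.406 = 0.25123.
P(Income=Q3) = 0.031 + 0.161 + 0.065 = 0.257; P(Education=Bach | Income=Q3) = 0.161/0.257 = 0.62646.
Difference = -0.3752.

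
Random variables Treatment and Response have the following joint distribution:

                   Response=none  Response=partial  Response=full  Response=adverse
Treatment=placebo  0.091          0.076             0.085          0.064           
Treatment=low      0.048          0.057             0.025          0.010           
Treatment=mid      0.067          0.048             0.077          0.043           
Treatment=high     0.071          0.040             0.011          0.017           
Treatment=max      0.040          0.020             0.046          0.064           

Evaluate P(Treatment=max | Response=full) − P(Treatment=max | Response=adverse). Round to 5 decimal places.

P(Response=full) = 0.085 + 0.025 + 0.077 + 0.011 + 0.046 = 0.244; P(Treatment=max | Response=full) = 0.046/0.244 = 0.188525.
P(Response=adverse) = 0.064 + 0.010 + 0.043 + 0.017 + 0.064 = 0.198; P(Treatment=max | Response=adverse) = 0.064/0.198 = 0.323232.
Difference = -0.13471.

-0.13471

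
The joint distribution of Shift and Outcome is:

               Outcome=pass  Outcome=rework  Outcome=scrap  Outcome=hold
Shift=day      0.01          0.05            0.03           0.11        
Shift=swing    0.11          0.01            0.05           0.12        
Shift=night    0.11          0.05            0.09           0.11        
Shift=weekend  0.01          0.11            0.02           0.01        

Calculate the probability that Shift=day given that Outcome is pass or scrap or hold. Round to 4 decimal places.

0.1923

P(Outcome=pass) = 0.01 + 0.11 + 0.11 + 0.01 = 0.24.
P(Outcome=scrap) = 0.03 + 0.05 + 0.09 + 0.02 = 0.19.
P(Outcome=hold) = 0.11 + 0.12 + 0.11 + 0.01 = 0.35.
P(Outcome ∈ {pass, scrap, hold}) = 0.24 + 0.19 + 0.35 = 0.78; P(Shift=day, Outcome ∈ {pass, scrap, hold}) = 0.01 + 0.03 + 0.11 = 0.15.
P(Shift=day | Outcome ∈ {pass, scrap, hold}) = 0.15/0.78 = 0.1923.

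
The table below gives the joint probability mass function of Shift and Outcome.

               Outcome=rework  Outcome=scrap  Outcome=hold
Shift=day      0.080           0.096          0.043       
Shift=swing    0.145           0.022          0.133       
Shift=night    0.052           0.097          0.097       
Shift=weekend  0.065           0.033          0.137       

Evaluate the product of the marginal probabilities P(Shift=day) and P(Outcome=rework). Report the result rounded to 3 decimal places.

0.075

P(Shift=day) = 0.080 + 0.096 + 0.043 = 0.219.
P(Outcome=rework) = 0.080 + 0.145 + 0.052 + 0.065 = 0.342.
Product: 0.219 × 0.342 = 0.075.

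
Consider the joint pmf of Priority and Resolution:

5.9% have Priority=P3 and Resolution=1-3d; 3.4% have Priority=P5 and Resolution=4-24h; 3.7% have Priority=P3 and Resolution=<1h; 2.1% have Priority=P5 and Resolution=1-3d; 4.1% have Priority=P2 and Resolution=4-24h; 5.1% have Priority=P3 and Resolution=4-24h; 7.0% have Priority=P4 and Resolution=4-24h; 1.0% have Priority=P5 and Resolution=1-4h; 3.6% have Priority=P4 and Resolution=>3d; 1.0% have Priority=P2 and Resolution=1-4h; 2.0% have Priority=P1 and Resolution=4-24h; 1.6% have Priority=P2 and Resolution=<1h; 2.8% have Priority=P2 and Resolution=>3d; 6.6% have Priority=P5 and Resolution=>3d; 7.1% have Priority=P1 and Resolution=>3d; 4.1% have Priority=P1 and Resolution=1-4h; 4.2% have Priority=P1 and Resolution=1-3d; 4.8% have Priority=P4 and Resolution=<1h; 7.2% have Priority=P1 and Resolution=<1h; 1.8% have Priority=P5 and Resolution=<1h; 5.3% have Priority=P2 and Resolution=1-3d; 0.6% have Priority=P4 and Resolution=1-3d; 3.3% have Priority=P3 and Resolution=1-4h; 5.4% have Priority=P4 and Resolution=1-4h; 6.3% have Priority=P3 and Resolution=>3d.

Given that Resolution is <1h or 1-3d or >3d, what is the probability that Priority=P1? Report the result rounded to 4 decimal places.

0.2909

P(Resolution=<1h) = 0.072 + 0.016 + 0.037 + 0.048 + 0.018 = 0.191.
P(Resolution=1-3d) = 0.042 + 0.053 + 0.059 + 0.006 + 0.021 = 0.181.
P(Resolution=>3d) = 0.071 + 0.028 + 0.063 + 0.036 + 0.066 = 0.264.
P(Resolution ∈ {<1h, 1-3d, >3d}) = 0.191 + 0.181 + 0.264 = 0.636; P(Priority=P1, Resolution ∈ {<1h, 1-3d, >3d}) = 0.072 + 0.042 + 0.071 = 0.185.
P(Priority=P1 | Resolution ∈ {<1h, 1-3d, >3d}) = 0.185/0.636 = 0.2909.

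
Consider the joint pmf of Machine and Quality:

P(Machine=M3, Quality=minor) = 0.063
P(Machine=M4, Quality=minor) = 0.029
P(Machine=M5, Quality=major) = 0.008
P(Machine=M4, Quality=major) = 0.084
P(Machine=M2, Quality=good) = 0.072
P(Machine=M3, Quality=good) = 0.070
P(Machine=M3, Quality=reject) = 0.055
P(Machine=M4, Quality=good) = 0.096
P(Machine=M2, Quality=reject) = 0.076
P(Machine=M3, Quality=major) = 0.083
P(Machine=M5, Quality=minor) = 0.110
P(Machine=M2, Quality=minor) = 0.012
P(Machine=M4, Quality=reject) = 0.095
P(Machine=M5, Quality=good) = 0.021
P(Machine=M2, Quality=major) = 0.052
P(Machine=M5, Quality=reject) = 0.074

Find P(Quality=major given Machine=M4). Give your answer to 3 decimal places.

P(Machine=M4) = 0.096 + 0.029 + 0.084 + 0.095 = 0.304.
P(Quality=major | Machine=M4) = 0.084/0.304 = 0.276.

0.276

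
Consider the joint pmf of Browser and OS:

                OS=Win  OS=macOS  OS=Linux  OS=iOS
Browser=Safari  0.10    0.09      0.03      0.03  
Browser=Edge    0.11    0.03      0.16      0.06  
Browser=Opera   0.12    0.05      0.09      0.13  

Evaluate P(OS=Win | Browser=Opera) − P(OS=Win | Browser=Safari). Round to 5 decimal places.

P(Browser=Opera) = 0.12 + 0.05 + 0.09 + 0.13 = 0.39; P(OS=Win | Browser=Opera) = 0.12/0.39 = 0.307692.
P(Browser=Safari) = 0.10 + 0.09 + 0.03 + 0.03 = 0.25; P(OS=Win | Browser=Safari) = 0.10/0.25 = 0.400000.
Difference = -0.09231.

-0.09231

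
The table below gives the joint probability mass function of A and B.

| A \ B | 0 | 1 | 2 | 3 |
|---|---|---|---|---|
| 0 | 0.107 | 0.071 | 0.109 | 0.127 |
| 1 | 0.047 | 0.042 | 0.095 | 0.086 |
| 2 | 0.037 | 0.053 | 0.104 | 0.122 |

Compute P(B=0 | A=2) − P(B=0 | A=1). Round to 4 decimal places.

-0.0570

P(A=2) = 0.037 + 0.053 + 0.104 + 0.122 = 0.316; P(B=0 | A=2) = 0.037/0.316 = 0.11709.
P(A=1) = 0.047 + 0.042 + 0.095 + 0.086 = 0.270; P(B=0 | A=1) = 0.047/0.270 = 0.17407.
Difference = -0.0570.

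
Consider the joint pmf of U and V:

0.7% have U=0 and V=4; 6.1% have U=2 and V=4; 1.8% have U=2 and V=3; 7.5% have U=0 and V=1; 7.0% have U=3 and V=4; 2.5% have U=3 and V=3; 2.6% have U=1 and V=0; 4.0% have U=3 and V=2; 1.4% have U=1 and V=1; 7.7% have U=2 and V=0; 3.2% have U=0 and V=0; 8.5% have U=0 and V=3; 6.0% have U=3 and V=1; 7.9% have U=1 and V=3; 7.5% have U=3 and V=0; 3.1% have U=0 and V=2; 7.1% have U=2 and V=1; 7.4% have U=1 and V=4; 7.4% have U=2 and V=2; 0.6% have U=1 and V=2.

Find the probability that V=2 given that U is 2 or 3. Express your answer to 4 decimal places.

P(U=2) = 0.077 + 0.071 + 0.074 + 0.018 + 0.061 = 0.301.
P(U=3) = 0.075 + 0.060 + 0.040 + 0.025 + 0.070 = 0.270.
P(U ∈ {2, 3}) = 0.301 + 0.270 = 0.571; P(V=2, U ∈ {2, 3}) = 0.074 + 0.040 = 0.114.
P(V=2 | U ∈ {2, 3}) = 0.114/0.571 = 0.1996.

0.1996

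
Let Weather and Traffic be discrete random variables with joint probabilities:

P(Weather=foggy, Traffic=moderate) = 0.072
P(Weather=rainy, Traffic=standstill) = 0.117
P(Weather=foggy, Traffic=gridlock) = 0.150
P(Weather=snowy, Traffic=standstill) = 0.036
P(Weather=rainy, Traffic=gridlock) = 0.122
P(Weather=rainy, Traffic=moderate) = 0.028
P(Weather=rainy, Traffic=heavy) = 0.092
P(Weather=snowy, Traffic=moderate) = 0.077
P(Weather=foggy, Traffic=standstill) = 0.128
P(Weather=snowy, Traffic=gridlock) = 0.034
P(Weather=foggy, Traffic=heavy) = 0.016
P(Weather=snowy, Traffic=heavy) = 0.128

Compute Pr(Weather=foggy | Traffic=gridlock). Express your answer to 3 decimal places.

P(Traffic=gridlock) = 0.122 + 0.034 + 0.150 = 0.306.
P(Weather=foggy | Traffic=gridlock) = 0.150/0.306 = 0.490.

0.490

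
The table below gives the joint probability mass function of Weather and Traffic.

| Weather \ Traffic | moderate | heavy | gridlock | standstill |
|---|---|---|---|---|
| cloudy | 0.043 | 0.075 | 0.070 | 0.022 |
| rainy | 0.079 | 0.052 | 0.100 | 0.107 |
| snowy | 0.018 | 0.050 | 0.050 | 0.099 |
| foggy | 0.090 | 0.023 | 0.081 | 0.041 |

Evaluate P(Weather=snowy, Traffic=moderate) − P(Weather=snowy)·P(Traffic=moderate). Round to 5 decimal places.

-0.03191

P(Weather=snowy) = 0.018 + 0.050 + 0.050 + 0.099 = 0.217.
P(Traffic=moderate) = 0.043 + 0.079 + 0.018 + 0.090 = 0.230.
P(Weather=snowy, Traffic=moderate) − P(Weather=snowy)P(Traffic=moderate) = 0.018 − 0.217×0.230 = -0.03191.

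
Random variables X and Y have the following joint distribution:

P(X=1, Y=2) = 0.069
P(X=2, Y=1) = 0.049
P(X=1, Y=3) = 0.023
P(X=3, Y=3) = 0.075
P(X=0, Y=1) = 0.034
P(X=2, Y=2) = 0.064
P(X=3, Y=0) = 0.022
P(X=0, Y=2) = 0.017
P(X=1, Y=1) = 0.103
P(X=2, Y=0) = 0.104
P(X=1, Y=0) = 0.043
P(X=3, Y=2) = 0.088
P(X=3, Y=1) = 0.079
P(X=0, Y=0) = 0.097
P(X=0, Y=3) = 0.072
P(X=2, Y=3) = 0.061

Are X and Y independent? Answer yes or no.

P(X=3) = 0.264 and P(Y=0) = 0.266, so their product is 0.07022, but P(X=3, Y=0) = 0.022. Since these differ, X and Y are not independent.

no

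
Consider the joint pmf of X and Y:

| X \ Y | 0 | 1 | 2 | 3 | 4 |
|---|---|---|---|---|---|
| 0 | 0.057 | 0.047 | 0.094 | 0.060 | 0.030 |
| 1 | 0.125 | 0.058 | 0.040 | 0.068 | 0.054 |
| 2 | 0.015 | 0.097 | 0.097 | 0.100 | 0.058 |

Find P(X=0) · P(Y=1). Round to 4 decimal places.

P(X=0) = 0.057 + 0.047 + 0.094 + 0.060 + 0.030 = 0.288.
P(Y=1) = 0.047 + 0.058 + 0.097 = 0.202.
Product: 0.288 × 0.202 = 0.0582.

0.0582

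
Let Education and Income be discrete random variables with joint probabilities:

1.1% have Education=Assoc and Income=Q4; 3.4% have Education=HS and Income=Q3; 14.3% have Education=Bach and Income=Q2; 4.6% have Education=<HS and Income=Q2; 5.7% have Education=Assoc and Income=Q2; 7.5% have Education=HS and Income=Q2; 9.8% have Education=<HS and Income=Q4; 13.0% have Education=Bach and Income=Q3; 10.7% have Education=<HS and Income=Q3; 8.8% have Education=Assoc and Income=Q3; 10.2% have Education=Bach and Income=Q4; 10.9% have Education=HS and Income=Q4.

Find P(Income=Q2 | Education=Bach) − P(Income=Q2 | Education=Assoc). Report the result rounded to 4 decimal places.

0.0159

P(Education=Bach) = 0.143 + 0.130 + 0.102 = 0.375; P(Income=Q2 | Education=Bach) = 0.143/0.375 = 0.38133.
P(Education=Assoc) = 0.057 + 0.088 + 0.011 = 0.156; P(Income=Q2 | Education=Assoc) = 0.057/0.156 = 0.36538.
Difference = 0.0159.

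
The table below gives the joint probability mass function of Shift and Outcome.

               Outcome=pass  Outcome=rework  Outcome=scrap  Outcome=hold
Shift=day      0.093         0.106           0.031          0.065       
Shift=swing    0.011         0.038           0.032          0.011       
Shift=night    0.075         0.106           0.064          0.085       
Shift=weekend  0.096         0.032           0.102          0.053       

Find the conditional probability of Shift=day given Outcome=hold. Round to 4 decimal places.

P(Outcome=hold) = 0.065 + 0.011 + 0.085 + 0.053 = 0.214.
P(Shift=day | Outcome=hold) = 0.065/0.214 = 0.3037.

0.3037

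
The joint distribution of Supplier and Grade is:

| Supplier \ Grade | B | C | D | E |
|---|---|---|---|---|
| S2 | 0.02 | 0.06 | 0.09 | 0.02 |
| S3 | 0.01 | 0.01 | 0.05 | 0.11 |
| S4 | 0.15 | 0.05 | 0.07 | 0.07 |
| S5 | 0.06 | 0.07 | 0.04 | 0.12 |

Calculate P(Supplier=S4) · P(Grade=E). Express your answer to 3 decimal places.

0.109

P(Supplier=S4) = 0.15 + 0.05 + 0.07 + 0.07 = 0.34.
P(Grade=E) = 0.02 + 0.11 + 0.07 + 0.12 = 0.32.
Product: 0.34 × 0.32 = 0.109.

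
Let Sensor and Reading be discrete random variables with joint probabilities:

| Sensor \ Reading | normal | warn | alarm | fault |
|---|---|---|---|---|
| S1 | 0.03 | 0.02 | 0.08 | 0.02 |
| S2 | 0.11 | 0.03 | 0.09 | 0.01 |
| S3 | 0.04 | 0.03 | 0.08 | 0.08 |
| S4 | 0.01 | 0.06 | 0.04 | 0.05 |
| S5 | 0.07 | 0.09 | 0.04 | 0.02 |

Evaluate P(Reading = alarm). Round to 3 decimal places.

0.330

P(Reading=alarm) = 0.08 + 0.09 + 0.08 + 0.04 + 0.04 = 0.33.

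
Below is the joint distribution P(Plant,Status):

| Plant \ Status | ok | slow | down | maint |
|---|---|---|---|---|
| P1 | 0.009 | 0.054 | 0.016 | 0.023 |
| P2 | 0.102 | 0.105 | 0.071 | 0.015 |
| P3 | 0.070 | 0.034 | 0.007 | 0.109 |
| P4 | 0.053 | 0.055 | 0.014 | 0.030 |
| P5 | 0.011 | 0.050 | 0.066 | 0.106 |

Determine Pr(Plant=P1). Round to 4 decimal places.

0.1020

P(Plant=P1) = 0.009 + 0.054 + 0.016 + 0.023 = 0.102.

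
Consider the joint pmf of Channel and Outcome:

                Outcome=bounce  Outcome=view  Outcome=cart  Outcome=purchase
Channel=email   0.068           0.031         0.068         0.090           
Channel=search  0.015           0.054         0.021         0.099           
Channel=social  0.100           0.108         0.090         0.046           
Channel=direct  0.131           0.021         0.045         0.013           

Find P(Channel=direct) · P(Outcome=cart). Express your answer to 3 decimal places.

P(Channel=direct) = 0.131 + 0.021 + 0.045 + 0.013 = 0.210.
P(Outcome=cart) = 0.068 + 0.021 + 0.090 + 0.045 = 0.224.
Product: 0.210 × 0.224 = 0.047.

0.047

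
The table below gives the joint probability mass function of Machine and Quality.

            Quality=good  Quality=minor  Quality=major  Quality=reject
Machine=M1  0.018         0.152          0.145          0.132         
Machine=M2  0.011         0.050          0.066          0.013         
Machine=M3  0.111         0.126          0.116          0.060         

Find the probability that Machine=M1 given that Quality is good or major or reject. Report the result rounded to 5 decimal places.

P(Quality=good) = 0.018 + 0.011 + 0.111 = 0.140.
P(Quality=major) = 0.145 + 0.066 + 0.116 = 0.327.
P(Quality=reject) = 0.132 + 0.013 + 0.060 = 0.205.
P(Quality ∈ {good, major, reject}) = 0.140 + 0.327 + 0.205 = 0.672; P(Machine=M1, Quality ∈ {good, major, reject}) = 0.018 + 0.145 + 0.132 = 0.295.
P(Machine=M1 | Quality ∈ {good, major, reject}) = 0.295/0.672 = 0.43899.

0.43899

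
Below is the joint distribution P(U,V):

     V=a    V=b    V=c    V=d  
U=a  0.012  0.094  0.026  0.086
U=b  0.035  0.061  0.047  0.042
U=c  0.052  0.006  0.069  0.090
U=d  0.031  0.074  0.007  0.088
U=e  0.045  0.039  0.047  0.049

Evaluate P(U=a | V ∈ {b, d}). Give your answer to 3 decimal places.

P(V=b) = 0.094 + 0.061 + 0.006 + 0.074 + 0.039 = 0.274.
P(V=d) = 0.086 + 0.042 + 0.090 + 0.088 + 0.049 = 0.355.
P(V ∈ {b, d}) = 0.274 + 0.355 = 0.629; P(U=a, V ∈ {b, d}) = 0.094 + 0.086 = 0.180.
P(U=a | V ∈ {b, d}) = 0.180/0.629 = 0.286.

0.286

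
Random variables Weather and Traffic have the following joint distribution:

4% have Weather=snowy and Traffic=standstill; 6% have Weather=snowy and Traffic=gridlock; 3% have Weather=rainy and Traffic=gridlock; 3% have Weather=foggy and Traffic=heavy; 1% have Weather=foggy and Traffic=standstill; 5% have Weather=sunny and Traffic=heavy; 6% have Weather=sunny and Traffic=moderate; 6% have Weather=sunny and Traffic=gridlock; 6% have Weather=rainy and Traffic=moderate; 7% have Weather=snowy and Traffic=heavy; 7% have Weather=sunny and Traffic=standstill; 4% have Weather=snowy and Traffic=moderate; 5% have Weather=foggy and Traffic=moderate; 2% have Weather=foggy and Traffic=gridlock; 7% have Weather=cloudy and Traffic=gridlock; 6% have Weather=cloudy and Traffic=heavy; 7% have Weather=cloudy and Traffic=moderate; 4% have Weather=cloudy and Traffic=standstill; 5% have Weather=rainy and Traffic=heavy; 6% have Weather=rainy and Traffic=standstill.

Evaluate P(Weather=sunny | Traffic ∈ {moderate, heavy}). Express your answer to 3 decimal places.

0.204

P(Traffic=moderate) = 0.06 + 0.07 + 0.06 + 0.04 + 0.05 = 0.28.
P(Traffic=heavy) = 0.05 + 0.06 + 0.05 + 0.07 + 0.03 = 0.26.
P(Traffic ∈ {moderate, heavy}) = 0.28 + 0.26 = 0.54; P(Weather=sunny, Traffic ∈ {moderate, heavy}) = 0.06 + 0.05 = 0.11.
P(Weather=sunny | Traffic ∈ {moderate, heavy}) = 0.11/0.54 = 0.204.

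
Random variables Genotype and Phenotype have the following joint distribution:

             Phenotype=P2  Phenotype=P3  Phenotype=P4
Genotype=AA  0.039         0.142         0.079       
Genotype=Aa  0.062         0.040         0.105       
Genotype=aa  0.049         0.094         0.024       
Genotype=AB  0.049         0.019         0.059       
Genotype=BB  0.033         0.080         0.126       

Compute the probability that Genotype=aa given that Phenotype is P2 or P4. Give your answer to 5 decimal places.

P(Phenotype=P2) = 0.039 + 0.062 + 0.049 + 0.049 + 0.033 = 0.232.
P(Phenotype=P4) = 0.079 + 0.105 + 0.024 + 0.059 + 0.126 = 0.393.
P(Phenotype ∈ {P2, P4}) = 0.232 + 0.393 = 0.625; P(Genotype=aa, Phenotype ∈ {P2, P4}) = 0.049 + 0.024 = 0.073.
P(Genotype=aa | Phenotype ∈ {P2, P4}) = 0.073/0.625 = 0.11680.

0.11680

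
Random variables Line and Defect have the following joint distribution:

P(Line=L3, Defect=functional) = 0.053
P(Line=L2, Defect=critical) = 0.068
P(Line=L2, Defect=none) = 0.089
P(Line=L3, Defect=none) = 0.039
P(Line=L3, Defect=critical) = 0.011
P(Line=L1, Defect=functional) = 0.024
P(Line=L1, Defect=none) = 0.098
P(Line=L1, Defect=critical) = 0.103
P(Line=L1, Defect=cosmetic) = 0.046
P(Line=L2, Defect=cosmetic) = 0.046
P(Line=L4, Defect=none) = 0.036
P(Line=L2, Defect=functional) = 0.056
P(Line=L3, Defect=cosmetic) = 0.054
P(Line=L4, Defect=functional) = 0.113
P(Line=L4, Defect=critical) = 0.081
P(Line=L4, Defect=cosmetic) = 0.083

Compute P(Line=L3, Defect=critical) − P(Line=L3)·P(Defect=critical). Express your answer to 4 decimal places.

-0.0303

P(Line=L3) = 0.039 + 0.054 + 0.053 + 0.011 = 0.157.
P(Defect=critical) = 0.103 + 0.068 + 0.011 + 0.081 = 0.263.
P(Line=L3, Defect=critical) − P(Line=L3)P(Defect=critical) = 0.011 − 0.157×0.263 = -0.0303.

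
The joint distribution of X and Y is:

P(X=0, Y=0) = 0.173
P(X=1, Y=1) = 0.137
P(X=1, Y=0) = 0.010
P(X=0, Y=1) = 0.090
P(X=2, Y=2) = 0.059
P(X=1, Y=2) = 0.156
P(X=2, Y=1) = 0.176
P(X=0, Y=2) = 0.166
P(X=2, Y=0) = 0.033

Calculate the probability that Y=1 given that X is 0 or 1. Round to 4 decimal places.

P(X=0) = 0.173 + 0.090 + 0.166 = 0.429.
P(X=1) = 0.010 + 0.137 + 0.156 = 0.303.
P(X ∈ {0, 1}) = 0.429 + 0.303 = 0.732; P(Y=1, X ∈ {0, 1}) = 0.090 + 0.137 = 0.227.
P(Y=1 | X ∈ {0, 1}) = 0.227/0.732 = 0.3101.

0.3101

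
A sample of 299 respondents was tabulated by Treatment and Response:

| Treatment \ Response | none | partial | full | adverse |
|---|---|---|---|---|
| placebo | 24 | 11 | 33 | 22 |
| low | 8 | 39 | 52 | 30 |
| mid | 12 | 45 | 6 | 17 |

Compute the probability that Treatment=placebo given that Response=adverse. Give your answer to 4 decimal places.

Total with Response=adverse: 22 + 30 + 17 = 69.
P(Treatment=placebo | Response=adverse) = 22/69 = 0.3188.

0.3188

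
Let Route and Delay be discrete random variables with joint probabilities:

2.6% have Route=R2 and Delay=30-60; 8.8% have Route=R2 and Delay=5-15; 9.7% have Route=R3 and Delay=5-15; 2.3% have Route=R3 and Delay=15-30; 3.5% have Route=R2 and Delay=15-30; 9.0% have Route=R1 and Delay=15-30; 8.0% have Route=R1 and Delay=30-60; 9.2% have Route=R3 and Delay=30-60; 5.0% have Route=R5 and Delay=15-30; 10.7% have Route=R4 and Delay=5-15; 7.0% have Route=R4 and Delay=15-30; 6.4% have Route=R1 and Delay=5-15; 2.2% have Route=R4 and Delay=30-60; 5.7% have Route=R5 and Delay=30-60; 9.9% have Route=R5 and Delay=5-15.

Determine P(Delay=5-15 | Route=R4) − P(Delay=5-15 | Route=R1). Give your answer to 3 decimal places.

P(Route=R4) = 0.107 + 0.070 + 0.022 = 0.199; P(Delay=5-15 | Route=R4) = 0.107/0.199 = 0.5377.
P(Route=R1) = 0.064 + 0.090 + 0.080 = 0.234; P(Delay=5-15 | Route=R1) = 0.064/0.234 = 0.2735.
Difference = 0.264.

0.264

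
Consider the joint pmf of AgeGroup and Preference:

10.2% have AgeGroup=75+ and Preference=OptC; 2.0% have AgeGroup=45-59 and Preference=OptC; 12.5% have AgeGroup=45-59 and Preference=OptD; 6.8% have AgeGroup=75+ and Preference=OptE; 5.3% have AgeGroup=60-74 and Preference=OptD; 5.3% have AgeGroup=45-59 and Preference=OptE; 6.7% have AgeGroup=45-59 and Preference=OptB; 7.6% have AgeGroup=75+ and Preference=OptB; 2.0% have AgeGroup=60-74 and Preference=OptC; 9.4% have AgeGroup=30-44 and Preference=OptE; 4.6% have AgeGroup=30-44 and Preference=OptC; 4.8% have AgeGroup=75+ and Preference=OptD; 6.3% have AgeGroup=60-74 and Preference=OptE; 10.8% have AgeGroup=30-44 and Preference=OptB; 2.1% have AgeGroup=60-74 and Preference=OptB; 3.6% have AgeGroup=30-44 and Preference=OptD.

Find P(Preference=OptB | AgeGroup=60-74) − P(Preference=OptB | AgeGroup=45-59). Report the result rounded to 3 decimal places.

P(AgeGroup=60-74) = 0.021 + 0.020 + 0.053 + 0.063 = 0.157; P(Preference=OptB | AgeGroup=60-74) = 0.021/0.157 = 0.1338.
P(AgeGroup=45-59) = 0.067 + 0.020 + 0.125 + 0.053 = 0.265; P(Preference=OptB | AgeGroup=45-59) = 0.067/0.265 = 0.2528.
Difference = -0.119.

-0.119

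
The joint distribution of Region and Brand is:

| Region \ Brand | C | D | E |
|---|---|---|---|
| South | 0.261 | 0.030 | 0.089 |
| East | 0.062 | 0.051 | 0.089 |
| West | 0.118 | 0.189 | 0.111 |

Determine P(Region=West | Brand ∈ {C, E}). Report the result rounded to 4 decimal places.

0.3137

P(Brand=C) = 0.261 + 0.062 + 0.118 = 0.441.
P(Brand=E) = 0.089 + 0.089 + 0.111 = 0.289.
P(Brand ∈ {C, E}) = 0.441 + 0.289 = 0.730; P(Region=West, Brand ∈ {C, E}) = 0.118 + 0.111 = 0.229.
P(Region=West | Brand ∈ {C, E}) = 0.229/0.730 = 0.3137.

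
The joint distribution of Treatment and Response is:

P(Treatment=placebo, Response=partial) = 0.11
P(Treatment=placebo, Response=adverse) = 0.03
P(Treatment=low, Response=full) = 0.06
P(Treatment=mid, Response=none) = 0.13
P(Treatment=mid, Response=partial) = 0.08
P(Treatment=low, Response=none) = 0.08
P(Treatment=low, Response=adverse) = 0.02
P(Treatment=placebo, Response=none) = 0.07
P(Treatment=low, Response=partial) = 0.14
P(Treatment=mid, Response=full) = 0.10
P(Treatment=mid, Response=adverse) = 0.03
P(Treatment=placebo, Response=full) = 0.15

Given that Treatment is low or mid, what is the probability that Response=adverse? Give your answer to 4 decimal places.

P(Treatment=low) = 0.08 + 0.14 + 0.06 + 0.02 = 0.30.
P(Treatment=mid) = 0.13 + 0.08 + 0.10 + 0.03 = 0.34.
P(Treatment ∈ {low, mid}) = 0.30 + 0.34 = 0.64; P(Response=adverse, Treatment ∈ {low, mid}) = 0.02 + 0.03 = 0.05.
P(Response=adverse | Treatment ∈ {low, mid}) = 0.05/0.64 = 0.0781.

0.0781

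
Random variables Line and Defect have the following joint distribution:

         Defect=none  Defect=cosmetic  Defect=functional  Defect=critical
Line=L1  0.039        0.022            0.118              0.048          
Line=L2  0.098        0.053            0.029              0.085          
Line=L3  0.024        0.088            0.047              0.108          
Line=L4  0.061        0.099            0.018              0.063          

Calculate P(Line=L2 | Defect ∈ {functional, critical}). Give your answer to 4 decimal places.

0.2209

P(Defect=functional) = 0.118 + 0.029 + 0.047 + 0.018 = 0.212.
P(Defect=critical) = 0.048 + 0.085 + 0.108 + 0.063 = 0.304.
P(Defect ∈ {functional, critical}) = 0.212 + 0.304 = 0.516; P(Line=L2, Defect ∈ {functional, critical}) = 0.029 + 0.085 = 0.114.
P(Line=L2 | Defect ∈ {functional, critical}) = 0.114/0.516 = 0.2209.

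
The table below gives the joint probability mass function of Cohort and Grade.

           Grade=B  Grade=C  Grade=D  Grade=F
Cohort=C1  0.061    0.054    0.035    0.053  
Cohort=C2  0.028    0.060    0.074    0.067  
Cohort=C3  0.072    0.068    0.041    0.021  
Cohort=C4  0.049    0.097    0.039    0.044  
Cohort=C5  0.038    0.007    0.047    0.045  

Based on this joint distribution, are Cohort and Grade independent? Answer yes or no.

no

P(Cohort=C5) = 0.137 and P(Grade=C) = 0.286, so their product is 0.03918, but P(Cohort=C5, Grade=C) = 0.007. Since these differ, Cohort and Grade are not independent.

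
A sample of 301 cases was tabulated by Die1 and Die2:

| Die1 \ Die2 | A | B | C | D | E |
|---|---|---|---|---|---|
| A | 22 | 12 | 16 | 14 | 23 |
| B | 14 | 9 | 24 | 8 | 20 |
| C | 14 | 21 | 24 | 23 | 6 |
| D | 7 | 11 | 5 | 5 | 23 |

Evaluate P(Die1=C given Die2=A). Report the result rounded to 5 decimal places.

0.24561

Total with Die2=A: 22 + 14 + 14 + 7 = 57.
P(Die1=C | Die2=A) = 14/57 = 0.24561.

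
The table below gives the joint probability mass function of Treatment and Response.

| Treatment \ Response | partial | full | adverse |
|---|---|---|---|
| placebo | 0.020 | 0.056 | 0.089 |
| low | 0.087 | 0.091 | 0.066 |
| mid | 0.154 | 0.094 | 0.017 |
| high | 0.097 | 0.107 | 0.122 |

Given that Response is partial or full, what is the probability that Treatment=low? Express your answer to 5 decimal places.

P(Response=partial) = 0.020 + 0.087 + 0.154 + 0.097 = 0.358.
P(Response=full) = 0.056 + 0.091 + 0.094 + 0.107 = 0.348.
P(Response ∈ {partial, full}) = 0.358 + 0.348 = 0.706; P(Treatment=low, Response ∈ {partial, full}) = 0.087 + 0.091 = 0.178.
P(Treatment=low | Response ∈ {partial, full}) = 0.178/0.706 = 0.25212.

0.25212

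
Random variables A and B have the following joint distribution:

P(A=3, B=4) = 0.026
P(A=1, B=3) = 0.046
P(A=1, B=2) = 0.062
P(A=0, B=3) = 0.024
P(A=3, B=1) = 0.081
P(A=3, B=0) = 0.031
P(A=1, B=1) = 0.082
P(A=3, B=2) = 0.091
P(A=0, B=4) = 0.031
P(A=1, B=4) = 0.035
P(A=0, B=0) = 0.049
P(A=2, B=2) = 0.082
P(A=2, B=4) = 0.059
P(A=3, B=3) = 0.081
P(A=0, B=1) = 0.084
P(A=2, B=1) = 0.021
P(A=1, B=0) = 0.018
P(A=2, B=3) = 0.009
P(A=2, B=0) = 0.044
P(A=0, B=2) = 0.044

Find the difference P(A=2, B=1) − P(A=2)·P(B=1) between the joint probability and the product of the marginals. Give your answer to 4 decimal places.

P(A=2) = 0.044 + 0.021 + 0.082 + 0.009 + 0.059 = 0.215.
P(B=1) = 0.084 + 0.082 + 0.021 + 0.081 = 0.268.
P(A=2, B=1) − P(A=2)P(B=1) = 0.021 − 0.215×0.268 = -0.0366.

-0.0366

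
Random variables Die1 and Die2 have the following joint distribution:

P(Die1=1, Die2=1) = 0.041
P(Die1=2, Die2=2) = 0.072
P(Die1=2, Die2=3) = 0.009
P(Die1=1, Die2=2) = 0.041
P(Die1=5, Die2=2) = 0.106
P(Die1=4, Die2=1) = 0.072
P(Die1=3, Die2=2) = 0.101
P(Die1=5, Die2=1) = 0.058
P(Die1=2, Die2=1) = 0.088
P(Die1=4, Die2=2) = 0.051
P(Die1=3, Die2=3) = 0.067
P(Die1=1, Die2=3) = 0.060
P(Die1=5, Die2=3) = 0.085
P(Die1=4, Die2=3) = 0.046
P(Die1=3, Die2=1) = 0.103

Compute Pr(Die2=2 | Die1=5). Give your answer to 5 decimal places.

0.42570

P(Die1=5) = 0.058 + 0.106 + 0.085 = 0.249.
P(Die2=2 | Die1=5) = 0.106/0.249 = 0.42570.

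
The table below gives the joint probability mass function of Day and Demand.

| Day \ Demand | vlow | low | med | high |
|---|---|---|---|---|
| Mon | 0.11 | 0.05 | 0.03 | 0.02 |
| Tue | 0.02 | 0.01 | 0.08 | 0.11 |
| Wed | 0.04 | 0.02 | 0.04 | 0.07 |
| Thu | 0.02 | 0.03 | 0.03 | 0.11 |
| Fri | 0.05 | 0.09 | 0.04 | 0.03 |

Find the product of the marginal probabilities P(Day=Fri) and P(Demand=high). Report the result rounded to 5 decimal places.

P(Day=Fri) = 0.05 + 0.09 + 0.04 + 0.03 = 0.21.
P(Demand=high) = 0.02 + 0.11 + 0.07 + 0.11 + 0.03 = 0.34.
Product: 0.21 × 0.34 = 0.07140.

0.07140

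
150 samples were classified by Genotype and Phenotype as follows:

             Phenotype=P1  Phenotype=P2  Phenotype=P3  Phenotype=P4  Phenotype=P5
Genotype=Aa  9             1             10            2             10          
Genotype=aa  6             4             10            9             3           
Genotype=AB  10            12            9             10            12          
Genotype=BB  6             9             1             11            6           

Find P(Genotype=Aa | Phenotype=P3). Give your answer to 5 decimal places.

Total with Phenotype=P3: 10 + 10 + 9 + 1 = 30.
P(Genotype=Aa | Phenotype=P3) = 10/30 = 0.33333.

0.33333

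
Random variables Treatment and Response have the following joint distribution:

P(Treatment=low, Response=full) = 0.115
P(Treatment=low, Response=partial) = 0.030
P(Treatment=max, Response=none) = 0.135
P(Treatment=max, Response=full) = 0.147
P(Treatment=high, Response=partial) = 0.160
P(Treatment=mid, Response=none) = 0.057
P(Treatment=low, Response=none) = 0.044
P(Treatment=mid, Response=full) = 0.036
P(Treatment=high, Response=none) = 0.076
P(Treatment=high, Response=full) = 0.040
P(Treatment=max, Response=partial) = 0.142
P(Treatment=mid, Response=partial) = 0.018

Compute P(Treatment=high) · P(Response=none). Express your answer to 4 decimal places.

0.0861

P(Treatment=high) = 0.076 + 0.160 + 0.040 = 0.276.
P(Response=none) = 0.044 + 0.057 + 0.076 + 0.135 = 0.312.
Product: 0.276 × 0.312 = 0.0861.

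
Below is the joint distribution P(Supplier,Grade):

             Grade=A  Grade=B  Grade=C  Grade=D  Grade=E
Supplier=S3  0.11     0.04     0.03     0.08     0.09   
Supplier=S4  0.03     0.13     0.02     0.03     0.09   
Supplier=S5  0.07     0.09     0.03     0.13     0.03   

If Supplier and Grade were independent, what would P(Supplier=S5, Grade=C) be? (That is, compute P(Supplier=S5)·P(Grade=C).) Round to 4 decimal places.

P(Supplier=S5) = 0.07 + 0.09 + 0.03 + 0.13 + 0.03 = 0.35.
P(Grade=C) = 0.03 + 0.02 + 0.03 = 0.08.
Product: 0.35 × 0.08 = 0.0280.

0.0280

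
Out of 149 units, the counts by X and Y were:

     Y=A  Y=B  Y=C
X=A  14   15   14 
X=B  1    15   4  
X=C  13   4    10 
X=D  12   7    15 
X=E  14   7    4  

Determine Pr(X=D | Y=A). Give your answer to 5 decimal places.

0.22222

Total with Y=A: 14 + 1 + 13 + 12 + 14 = 54.
P(X=D | Y=A) = 12/54 = 0.22222.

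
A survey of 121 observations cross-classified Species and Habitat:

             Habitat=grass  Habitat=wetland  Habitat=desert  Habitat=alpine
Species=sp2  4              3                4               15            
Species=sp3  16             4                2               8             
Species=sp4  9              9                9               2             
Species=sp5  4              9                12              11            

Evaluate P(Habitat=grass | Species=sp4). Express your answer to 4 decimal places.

Total with Species=sp4: 9 + 9 + 9 + 2 = 29.
P(Habitat=grass | Species=sp4) = 9/29 = 0.3103.

0.3103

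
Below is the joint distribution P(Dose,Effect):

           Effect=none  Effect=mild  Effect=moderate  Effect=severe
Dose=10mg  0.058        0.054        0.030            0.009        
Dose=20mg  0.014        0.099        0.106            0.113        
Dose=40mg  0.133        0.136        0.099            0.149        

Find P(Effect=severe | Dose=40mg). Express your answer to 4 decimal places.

P(Dose=40mg) = 0.133 + 0.136 + 0.099 + 0.149 = 0.517.
P(Effect=severe | Dose=40mg) = 0.149/0.517 = 0.2882.

0.2882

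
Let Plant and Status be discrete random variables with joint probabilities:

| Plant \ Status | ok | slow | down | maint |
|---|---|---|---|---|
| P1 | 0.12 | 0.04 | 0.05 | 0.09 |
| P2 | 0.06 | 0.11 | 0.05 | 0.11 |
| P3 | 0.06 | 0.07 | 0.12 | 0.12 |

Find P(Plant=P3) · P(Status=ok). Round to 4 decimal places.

P(Plant=P3) = 0.06 + 0.07 + 0.12 + 0.12 = 0.37.
P(Status=ok) = 0.12 + 0.06 + 0.06 = 0.24.
Product: 0.37 × 0.24 = 0.0888.

0.0888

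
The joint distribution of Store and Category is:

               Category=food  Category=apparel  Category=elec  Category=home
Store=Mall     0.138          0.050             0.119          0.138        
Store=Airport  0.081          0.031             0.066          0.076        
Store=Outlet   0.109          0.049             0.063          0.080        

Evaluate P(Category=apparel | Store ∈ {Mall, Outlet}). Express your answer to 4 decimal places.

P(Store=Mall) = 0.138 + 0.050 + 0.119 + 0.138 = 0.445.
P(Store=Outlet) = 0.109 + 0.049 + 0.063 + 0.080 = 0.301.
P(Store ∈ {Mall, Outlet}) = 0.445 + 0.301 = 0.746; P(Category=apparel, Store ∈ {Mall, Outlet}) = 0.050 + 0.049 = 0.099.
P(Category=apparel | Store ∈ {Mall, Outlet}) = 0.099/0.746 = 0.1327.

0.1327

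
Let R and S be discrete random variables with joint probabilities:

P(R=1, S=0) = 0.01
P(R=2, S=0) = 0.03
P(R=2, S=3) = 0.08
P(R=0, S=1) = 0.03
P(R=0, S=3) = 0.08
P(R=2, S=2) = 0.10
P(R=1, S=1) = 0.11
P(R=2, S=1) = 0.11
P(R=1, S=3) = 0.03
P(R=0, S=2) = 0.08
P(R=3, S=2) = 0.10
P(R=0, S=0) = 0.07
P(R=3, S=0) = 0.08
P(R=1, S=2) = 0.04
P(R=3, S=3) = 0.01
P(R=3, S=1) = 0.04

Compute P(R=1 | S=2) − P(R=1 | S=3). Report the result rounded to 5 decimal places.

P(S=2) = 0.08 + 0.04 + 0.10 + 0.10 = 0.32; P(R=1 | S=2) = 0.04/0.32 = 0.125000.
P(S=3) = 0.08 + 0.03 + 0.08 + 0.01 = 0.20; P(R=1 | S=3) = 0.03/0.20 = 0.150000.
Difference = -0.02500.

-0.02500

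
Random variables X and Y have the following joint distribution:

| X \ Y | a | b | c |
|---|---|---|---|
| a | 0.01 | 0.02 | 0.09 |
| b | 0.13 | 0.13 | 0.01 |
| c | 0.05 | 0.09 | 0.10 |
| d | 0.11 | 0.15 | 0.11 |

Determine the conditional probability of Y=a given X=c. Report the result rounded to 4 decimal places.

0.2083

P(X=c) = 0.05 + 0.09 + 0.10 = 0.24.
P(Y=a | X=c) = 0.05/0.24 = 0.2083.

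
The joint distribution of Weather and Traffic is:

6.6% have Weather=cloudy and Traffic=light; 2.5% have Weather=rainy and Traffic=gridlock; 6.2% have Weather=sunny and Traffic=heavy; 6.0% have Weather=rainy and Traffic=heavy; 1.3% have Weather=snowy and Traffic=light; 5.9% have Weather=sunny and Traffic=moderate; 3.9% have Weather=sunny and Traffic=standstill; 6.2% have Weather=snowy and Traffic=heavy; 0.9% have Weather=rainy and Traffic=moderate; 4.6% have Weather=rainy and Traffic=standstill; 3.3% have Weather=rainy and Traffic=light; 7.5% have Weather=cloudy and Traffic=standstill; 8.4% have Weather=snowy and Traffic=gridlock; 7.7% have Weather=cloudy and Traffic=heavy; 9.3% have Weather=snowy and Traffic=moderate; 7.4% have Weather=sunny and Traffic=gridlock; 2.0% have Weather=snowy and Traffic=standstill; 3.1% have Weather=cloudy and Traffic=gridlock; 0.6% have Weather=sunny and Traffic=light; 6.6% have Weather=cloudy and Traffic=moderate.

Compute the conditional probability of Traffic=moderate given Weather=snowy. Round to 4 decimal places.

0.3419

P(Weather=snowy) = 0.013 + 0.093 + 0.062 + 0.084 + 0.020 = 0.272.
P(Traffic=moderate | Weather=snowy) = 0.093/0.272 = 0.3419.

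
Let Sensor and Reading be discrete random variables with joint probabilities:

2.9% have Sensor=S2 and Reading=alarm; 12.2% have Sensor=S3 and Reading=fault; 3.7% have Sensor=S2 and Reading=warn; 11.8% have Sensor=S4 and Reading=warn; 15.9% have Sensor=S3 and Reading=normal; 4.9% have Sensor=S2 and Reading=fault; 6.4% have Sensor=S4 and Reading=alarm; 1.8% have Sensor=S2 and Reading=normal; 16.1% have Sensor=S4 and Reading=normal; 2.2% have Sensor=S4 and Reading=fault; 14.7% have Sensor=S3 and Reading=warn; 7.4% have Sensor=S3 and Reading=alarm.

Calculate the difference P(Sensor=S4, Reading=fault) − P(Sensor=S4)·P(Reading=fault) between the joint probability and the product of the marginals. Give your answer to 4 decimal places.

P(Sensor=S4) = 0.161 + 0.118 + 0.064 + 0.022 = 0.365.
P(Reading=fault) = 0.049 + 0.122 + 0.022 = 0.193.
P(Sensor=S4, Reading=fault) − P(Sensor=S4)P(Reading=fault) = 0.022 − 0.365×0.193 = -0.0484.

-0.0484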